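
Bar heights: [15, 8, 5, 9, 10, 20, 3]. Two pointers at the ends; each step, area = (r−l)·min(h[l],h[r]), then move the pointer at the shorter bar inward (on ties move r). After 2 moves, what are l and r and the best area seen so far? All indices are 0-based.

l=1, r=5, best area=75

l=0 r=6: min(15,3)*6=18 best=18 *, r--
l=0 r=5: min(15,20)*5=75 best=75 *, l++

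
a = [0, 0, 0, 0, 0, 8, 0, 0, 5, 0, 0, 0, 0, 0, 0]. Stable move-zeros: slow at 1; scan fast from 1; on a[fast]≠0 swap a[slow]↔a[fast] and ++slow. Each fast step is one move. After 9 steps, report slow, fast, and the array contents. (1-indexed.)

slow=3, fast=10, a=[8, 5, 0, 0, 0, 0, 0, 0, 0, 0, 0, 0, 0, 0, 0]

(s=1,f=1) a[fast]=0 → fast++
(s=1,f=2) a[fast]=0 → fast++
(s=1,f=3) a[fast]=0 → fast++
(s=1,f=4) a[fast]=0 → fast++
(s=1,f=5) a[fast]=0 → fast++
(s=1,f=6) a[fast]=8≠0 swap→a[1]=8 → slow++,fast++
(s=2,f=7) a[fast]=0 → fast++
(s=2,f=8) a[fast]=0 → fast++
(s=2,f=9) a[fast]=5≠0 swap→a[2]=5 → slow++,fast++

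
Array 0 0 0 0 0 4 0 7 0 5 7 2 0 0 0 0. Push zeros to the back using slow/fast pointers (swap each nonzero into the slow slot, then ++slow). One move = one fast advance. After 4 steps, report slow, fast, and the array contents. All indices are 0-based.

(s=0,f=0) a[fast]=0 → fast++
(s=0,f=1) a[fast]=0 → fast++
(s=0,f=2) a[fast]=0 → fast++
(s=0,f=3) a[fast]=0 → fast++

slow=0, fast=4, a=[0, 0, 0, 0, 0, 4, 0, 7, 0, 5, 7, 2, 0, 0, 0, 0]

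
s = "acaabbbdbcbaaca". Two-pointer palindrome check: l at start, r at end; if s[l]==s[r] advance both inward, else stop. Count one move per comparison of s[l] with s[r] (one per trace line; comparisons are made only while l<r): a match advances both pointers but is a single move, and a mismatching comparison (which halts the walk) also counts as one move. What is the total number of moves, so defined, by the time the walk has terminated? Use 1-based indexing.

[1,15] 'a'=='a' → l++,r--
[2,14] 'c'=='c' → l++,r--
[3,13] 'a'=='a' → l++,r--
[4,12] 'a'=='a' → l++,r--
[5,11] 'b'=='b' → l++,r--
[6,10] 'b'!='c' → stop

6 moves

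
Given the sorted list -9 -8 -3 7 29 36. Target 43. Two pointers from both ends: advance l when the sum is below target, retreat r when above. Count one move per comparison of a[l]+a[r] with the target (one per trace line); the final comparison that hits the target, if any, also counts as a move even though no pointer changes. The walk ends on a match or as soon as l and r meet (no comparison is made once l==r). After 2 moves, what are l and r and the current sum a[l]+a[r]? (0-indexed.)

l=2, r=5, sum=33

[0,5] -9+36=27 <43 → l++
[1,5] -8+36=28 <43 → l++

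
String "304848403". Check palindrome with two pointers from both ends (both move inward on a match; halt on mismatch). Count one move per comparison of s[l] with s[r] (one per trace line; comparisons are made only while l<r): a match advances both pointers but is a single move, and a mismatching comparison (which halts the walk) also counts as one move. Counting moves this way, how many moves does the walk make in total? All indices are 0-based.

4 moves

[0,8] '3'=='3' → l++,r--
[1,7] '0'=='0' → l++,r--
[2,6] '4'=='4' → l++,r--
[3,5] '8'=='8' → l++,r--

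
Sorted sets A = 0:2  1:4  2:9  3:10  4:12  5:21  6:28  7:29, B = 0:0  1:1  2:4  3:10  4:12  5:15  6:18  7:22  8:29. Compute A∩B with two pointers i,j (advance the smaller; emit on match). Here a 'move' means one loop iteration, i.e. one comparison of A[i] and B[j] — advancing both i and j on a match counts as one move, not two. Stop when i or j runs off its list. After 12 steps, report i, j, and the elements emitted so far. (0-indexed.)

i=0 j=0: 2>0, j++
i=0 j=1: 2>1, j++
i=0 j=2: 2<4, i++
i=1 j=2: 4==4 emit, i++,j++
i=2 j=3: 9<10, i++
i=3 j=3: 10==10 emit, i++,j++
i=4 j=4: 12==12 emit, i++,j++
i=5 j=5: 21>15, j++
i=5 j=6: 21>18, j++
i=5 j=7: 21<22, i++
i=6 j=7: 28>22, j++
i=6 j=8: 28<29, i++

i=7, j=8, emitted=[4, 10, 12]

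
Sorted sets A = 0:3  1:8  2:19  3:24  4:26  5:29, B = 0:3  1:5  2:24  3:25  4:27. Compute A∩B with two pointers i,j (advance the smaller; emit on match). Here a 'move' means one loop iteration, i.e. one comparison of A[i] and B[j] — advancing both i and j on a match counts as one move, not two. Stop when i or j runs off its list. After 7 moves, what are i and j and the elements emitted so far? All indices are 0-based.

i=0 j=0: 3==3 emit, i++,j++
i=1 j=1: 8>5, j++
i=1 j=2: 8<24, i++
i=2 j=2: 19<24, i++
i=3 j=2: 24==24 emit, i++,j++
i=4 j=3: 26>25, j++
i=4 j=4: 26<27, i++

i=5, j=4, emitted=[3, 24]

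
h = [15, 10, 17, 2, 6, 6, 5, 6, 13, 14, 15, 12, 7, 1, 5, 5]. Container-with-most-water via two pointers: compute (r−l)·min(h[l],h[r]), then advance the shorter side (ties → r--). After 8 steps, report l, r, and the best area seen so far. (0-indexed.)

[0,15] min(15,5)*15=75 best=75 * → r--
[0,14] min(15,5)*14=70 best=75 → r--
[0,13] min(15,1)*13=13 best=75 → r--
[0,12] min(15,7)*12=84 best=84 * → r--
[0,11] min(15,12)*11=132 best=132 * → r--
[0,10] min(15,15)*10=150 best=150 * → r--
[0,9] min(15,14)*9=126 best=150 → r--
[0,8] min(15,13)*8=104 best=150 → r--

l=0, r=7, best area=150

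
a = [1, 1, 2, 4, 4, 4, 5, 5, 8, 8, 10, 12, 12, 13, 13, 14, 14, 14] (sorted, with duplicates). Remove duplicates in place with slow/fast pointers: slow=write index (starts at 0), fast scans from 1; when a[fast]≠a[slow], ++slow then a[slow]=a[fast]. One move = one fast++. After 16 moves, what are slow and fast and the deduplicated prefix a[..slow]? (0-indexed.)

slow=8, fast=17, prefix=[1, 2, 4, 5, 8, 10, 12, 13, 14]

slow=0 fast=1: a[fast]=1=a[slow] dup, fast++
slow=0 fast=2: a[fast]=2≠a[slow]=1 write a[1]=2, slow++,fast++
slow=1 fast=3: a[fast]=4≠a[slow]=2 write a[2]=4, slow++,fast++
slow=2 fast=4: a[fast]=4=a[slow] dup, fast++
slow=2 fast=5: a[fast]=4=a[slow] dup, fast++
slow=2 fast=6: a[fast]=5≠a[slow]=4 write a[3]=5, slow++,fast++
slow=3 fast=7: a[fast]=5=a[slow] dup, fast++
slow=3 fast=8: a[fast]=8≠a[slow]=5 write a[4]=8, slow++,fast++
slow=4 fast=9: a[fast]=8=a[slow] dup, fast++
slow=4 fast=10: a[fast]=10≠a[slow]=8 write a[5]=10, slow++,fast++
slow=5 fast=11: a[fast]=12≠a[slow]=10 write a[6]=12, slow++,fast++
slow=6 fast=12: a[fast]=12=a[slow] dup, fast++
slow=6 fast=13: a[fast]=13≠a[slow]=12 write a[7]=13, slow++,fast++
slow=7 fast=14: a[fast]=13=a[slow] dup, fast++
slow=7 fast=15: a[fast]=14≠a[slow]=13 write a[8]=14, slow++,fast++
slow=8 fast=16: a[fast]=14=a[slow] dup, fast++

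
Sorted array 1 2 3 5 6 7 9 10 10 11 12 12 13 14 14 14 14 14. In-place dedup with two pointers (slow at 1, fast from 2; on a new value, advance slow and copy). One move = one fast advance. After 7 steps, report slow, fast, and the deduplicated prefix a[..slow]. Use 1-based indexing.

slow=1 fast=2: a[fast]=2≠a[slow]=1 write a[2]=2, slow++,fast++
slow=2 fast=3: a[fast]=3≠a[slow]=2 write a[3]=3, slow++,fast++
slow=3 fast=4: a[fast]=5≠a[slow]=3 write a[4]=5, slow++,fast++
slow=4 fast=5: a[fast]=6≠a[slow]=5 write a[5]=6, slow++,fast++
slow=5 fast=6: a[fast]=7≠a[slow]=6 write a[6]=7, slow++,fast++
slow=6 fast=7: a[fast]=9≠a[slow]=7 write a[7]=9, slow++,fast++
slow=7 fast=8: a[fast]=10≠a[slow]=9 write a[8]=10, slow++,fast++

slow=8, fast=9, prefix=[1, 2, 3, 5, 6, 7, 9, 10]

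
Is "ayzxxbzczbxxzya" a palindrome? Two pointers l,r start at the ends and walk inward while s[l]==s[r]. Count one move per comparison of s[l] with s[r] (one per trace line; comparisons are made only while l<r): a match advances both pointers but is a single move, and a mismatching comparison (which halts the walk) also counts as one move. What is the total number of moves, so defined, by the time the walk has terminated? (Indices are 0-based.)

l=0 r=14: 'a'=='a', l++,r--
l=1 r=13: 'y'=='y', l++,r--
l=2 r=12: 'z'=='z', l++,r--
l=3 r=11: 'x'=='x', l++,r--
l=4 r=10: 'x'=='x', l++,r--
l=5 r=9: 'b'=='b', l++,r--
l=6 r=8: 'z'=='z', l++,r--

7 moves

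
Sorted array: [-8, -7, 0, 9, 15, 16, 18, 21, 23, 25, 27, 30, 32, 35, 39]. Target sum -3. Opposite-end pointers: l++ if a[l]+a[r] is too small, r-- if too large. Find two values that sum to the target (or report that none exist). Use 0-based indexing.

l=0 r=14: -8+39=31 >-3, r--
l=0 r=13: -8+35=27 >-3, r--
l=0 r=12: -8+32=24 >-3, r--
l=0 r=11: -8+30=22 >-3, r--
l=0 r=10: -8+27=19 >-3, r--
l=0 r=9: -8+25=17 >-3, r--
l=0 r=8: -8+23=15 >-3, r--
l=0 r=7: -8+21=13 >-3, r--
l=0 r=6: -8+18=10 >-3, r--
l=0 r=5: -8+16=8 >-3, r--
l=0 r=4: -8+15=7 >-3, r--
l=0 r=3: -8+9=1 >-3, r--
l=0 r=2: -8+0=-8 <-3, l++
l=1 r=2: -7+0=-7 <-3, l++

no pair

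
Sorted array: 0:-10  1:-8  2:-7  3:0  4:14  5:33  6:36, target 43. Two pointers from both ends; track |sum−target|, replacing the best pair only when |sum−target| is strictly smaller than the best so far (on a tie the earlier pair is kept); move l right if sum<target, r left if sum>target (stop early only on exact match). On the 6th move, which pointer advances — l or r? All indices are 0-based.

l=0 r=6: -10+36=26 d=17 *, l++
l=1 r=6: -8+36=28 d=15 *, l++
l=2 r=6: -7+36=29 d=14 *, l++
l=3 r=6: 0+36=36 d=7 *, l++
l=4 r=6: 14+36=50 d=7, r--
l=4 r=5: 14+33=47 d=4 *, r--

r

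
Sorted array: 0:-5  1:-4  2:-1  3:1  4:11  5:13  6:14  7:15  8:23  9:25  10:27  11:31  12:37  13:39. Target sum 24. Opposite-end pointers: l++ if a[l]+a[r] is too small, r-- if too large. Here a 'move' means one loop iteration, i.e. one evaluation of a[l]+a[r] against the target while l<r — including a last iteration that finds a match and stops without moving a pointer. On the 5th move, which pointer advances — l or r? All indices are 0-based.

l

[0,13] -5+39=34 >24 → r--
[0,12] -5+37=32 >24 → r--
[0,11] -5+31=26 >24 → r--
[0,10] -5+27=22 <24 → l++
[1,10] -4+27=23 <24 → l++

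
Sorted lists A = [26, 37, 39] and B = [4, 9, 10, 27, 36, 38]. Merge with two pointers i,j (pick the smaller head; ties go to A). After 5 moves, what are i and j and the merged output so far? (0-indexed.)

[i=0,j=0] A[i]=26>B[j]=4 take 4 → j++
[i=0,j=1] A[i]=26>B[j]=9 take 9 → j++
[i=0,j=2] A[i]=26>B[j]=10 take 10 → j++
[i=0,j=3] A[i]=26<=B[j]=27 take 26 → i++
[i=1,j=3] A[i]=37>B[j]=27 take 27 → j++

i=1, j=4, merged so far=[4, 9, 10, 26, 27]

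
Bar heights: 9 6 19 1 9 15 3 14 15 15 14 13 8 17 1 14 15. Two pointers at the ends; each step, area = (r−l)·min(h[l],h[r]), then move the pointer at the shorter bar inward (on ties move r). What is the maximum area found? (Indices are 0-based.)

max area = 210

[0,16] min(9,15)*16=144 best=144 * → l++
[1,16] min(6,15)*15=90 best=144 → l++
[2,16] min(19,15)*14=210 best=210 * → r--
[2,15] min(19,14)*13=182 best=210 → r--
[2,14] min(19,1)*12=12 best=210 → r--
[2,13] min(19,17)*11=187 best=210 → r--
[2,12] min(19,8)*10=80 best=210 → r--
[2,11] min(19,13)*9=117 best=210 → r--
[2,10] min(19,14)*8=112 best=210 → r--
[2,9] min(19,15)*7=105 best=210 → r--
[2,8] min(19,15)*6=90 best=210 → r--
[2,7] min(19,14)*5=70 best=210 → r--
[2,6] min(19,3)*4=12 best=210 → r--
[2,5] min(19,15)*3=45 best=210 → r--
[2,4] min(19,9)*2=18 best=210 → r--
[2,3] min(19,1)*1=1 best=210 → r--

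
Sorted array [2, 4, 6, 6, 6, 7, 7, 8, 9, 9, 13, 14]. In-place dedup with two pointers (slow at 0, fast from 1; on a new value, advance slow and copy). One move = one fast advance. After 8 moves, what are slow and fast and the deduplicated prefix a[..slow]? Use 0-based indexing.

(s=0,f=1) a[fast]=4≠a[slow]=2 write a[1]=4 → slow++,fast++
(s=1,f=2) a[fast]=6≠a[slow]=4 write a[2]=6 → slow++,fast++
(s=2,f=3) a[fast]=6=a[slow] dup → fast++
(s=2,f=4) a[fast]=6=a[slow] dup → fast++
(s=2,f=5) a[fast]=7≠a[slow]=6 write a[3]=7 → slow++,fast++
(s=3,f=6) a[fast]=7=a[slow] dup → fast++
(s=3,f=7) a[fast]=8≠a[slow]=7 write a[4]=8 → slow++,fast++
(s=4,f=8) a[fast]=9≠a[slow]=8 write a[5]=9 → slow++,fast++

slow=5, fast=9, prefix=[2, 4, 6, 7, 8, 9]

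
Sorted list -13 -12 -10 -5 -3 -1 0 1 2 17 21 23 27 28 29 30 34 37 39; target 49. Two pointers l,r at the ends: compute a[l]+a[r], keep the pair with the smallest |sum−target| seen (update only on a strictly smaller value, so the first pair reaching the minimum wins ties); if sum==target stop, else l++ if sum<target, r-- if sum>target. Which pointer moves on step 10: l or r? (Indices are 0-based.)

r

[0,18] -13+39=26 d=23 * → l++
[1,18] -12+39=27 d=22 * → l++
[2,18] -10+39=29 d=20 * → l++
[3,18] -5+39=34 d=15 * → l++
[4,18] -3+39=36 d=13 * → l++
[5,18] -1+39=38 d=11 * → l++
[6,18] 0+39=39 d=10 * → l++
[7,18] 1+39=40 d=9 * → l++
[8,18] 2+39=41 d=8 * → l++
[9,18] 17+39=56 d=7 * → r--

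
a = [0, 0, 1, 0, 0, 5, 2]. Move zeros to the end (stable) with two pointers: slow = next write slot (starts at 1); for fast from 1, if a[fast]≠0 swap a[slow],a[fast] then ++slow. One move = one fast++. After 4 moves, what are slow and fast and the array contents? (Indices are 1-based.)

slow=1 fast=1: a[fast]=0, fast++
slow=1 fast=2: a[fast]=0, fast++
slow=1 fast=3: a[fast]=1≠0 swap→a[1]=1, slow++,fast++
slow=2 fast=4: a[fast]=0, fast++

slow=2, fast=5, a=[1, 0, 0, 0, 0, 5, 2]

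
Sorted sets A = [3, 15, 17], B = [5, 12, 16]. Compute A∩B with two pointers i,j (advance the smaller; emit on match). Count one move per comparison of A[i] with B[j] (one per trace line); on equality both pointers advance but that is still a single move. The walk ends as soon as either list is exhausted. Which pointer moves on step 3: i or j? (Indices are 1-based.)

[i=1,j=1] 3<5 → i++
[i=2,j=1] 15>5 → j++
[i=2,j=2] 15>12 → j++

j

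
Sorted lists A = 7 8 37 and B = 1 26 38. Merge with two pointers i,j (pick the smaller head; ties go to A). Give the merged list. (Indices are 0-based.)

[1, 7, 8, 26, 37, 38]

i=0 j=0: A[i]=7>B[j]=1 take 1, j++
i=0 j=1: A[i]=7<=B[j]=26 take 7, i++
i=1 j=1: A[i]=8<=B[j]=26 take 8, i++
i=2 j=1: A[i]=37>B[j]=26 take 26, j++
i=2 j=2: A[i]=37<=B[j]=38 take 37, i++
i=3 j=2: A done, take B[j]=38, j++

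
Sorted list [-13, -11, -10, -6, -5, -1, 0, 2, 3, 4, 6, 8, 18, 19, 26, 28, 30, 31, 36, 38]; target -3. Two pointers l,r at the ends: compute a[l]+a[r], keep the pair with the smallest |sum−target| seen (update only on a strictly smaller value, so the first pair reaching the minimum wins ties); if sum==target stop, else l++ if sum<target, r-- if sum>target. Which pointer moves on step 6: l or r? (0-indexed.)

l=0 r=19: -13+38=25 d=28 *, r--
l=0 r=18: -13+36=23 d=26 *, r--
l=0 r=17: -13+31=18 d=21 *, r--
l=0 r=16: -13+30=17 d=20 *, r--
l=0 r=15: -13+28=15 d=18 *, r--
l=0 r=14: -13+26=13 d=16 *, r--

r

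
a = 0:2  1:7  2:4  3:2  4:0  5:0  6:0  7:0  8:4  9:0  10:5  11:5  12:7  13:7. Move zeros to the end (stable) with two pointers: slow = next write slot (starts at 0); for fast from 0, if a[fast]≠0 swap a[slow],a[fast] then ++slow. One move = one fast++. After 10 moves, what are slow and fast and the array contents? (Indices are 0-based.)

slow=5, fast=10, a=[2, 7, 4, 2, 4, 0, 0, 0, 0, 0, 5, 5, 7, 7]

(s=0,f=0) a[fast]=2≠0 swap→a[0]=2 → slow++,fast++
(s=1,f=1) a[fast]=7≠0 swap→a[1]=7 → slow++,fast++
(s=2,f=2) a[fast]=4≠0 swap→a[2]=4 → slow++,fast++
(s=3,f=3) a[fast]=2≠0 swap→a[3]=2 → slow++,fast++
(s=4,f=4) a[fast]=0 → fast++
(s=4,f=5) a[fast]=0 → fast++
(s=4,f=6) a[fast]=0 → fast++
(s=4,f=7) a[fast]=0 → fast++
(s=4,f=8) a[fast]=4≠0 swap→a[4]=4 → slow++,fast++
(s=5,f=9) a[fast]=0 → fast++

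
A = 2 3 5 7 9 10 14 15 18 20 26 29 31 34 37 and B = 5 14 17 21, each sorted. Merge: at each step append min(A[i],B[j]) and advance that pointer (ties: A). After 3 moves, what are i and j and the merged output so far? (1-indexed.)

i=4, j=1, merged so far=[2, 3, 5]

[i=1,j=1] A[i]=2<=B[j]=5 take 2 → i++
[i=2,j=1] A[i]=3<=B[j]=5 take 3 → i++
[i=3,j=1] A[i]=5<=B[j]=5 take 5 → i++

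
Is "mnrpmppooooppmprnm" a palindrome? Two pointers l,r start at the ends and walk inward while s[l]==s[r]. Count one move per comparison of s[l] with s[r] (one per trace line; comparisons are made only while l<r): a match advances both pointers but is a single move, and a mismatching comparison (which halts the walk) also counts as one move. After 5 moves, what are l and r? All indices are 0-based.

l=0 r=17: 'm'=='m', l++,r--
l=1 r=16: 'n'=='n', l++,r--
l=2 r=15: 'r'=='r', l++,r--
l=3 r=14: 'p'=='p', l++,r--
l=4 r=13: 'm'=='m', l++,r--

l=5, r=12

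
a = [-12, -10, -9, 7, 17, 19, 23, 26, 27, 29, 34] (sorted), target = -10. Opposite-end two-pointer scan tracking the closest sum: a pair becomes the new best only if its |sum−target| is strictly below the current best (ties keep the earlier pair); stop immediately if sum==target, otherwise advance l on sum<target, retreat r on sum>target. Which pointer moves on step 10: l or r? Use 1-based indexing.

[1,11] -12+34=22 d=32 * → r--
[1,10] -12+29=17 d=27 * → r--
[1,9] -12+27=15 d=25 * → r--
[1,8] -12+26=14 d=24 * → r--
[1,7] -12+23=11 d=21 * → r--
[1,6] -12+19=7 d=17 * → r--
[1,5] -12+17=5 d=15 * → r--
[1,4] -12+7=-5 d=5 * → r--
[1,3] -12+-9=-21 d=11 → l++
[2,3] -10+-9=-19 d=9 → l++

l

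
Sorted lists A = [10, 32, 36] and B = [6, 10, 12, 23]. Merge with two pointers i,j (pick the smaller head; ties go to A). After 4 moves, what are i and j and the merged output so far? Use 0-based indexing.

i=1, j=3, merged so far=[6, 10, 10, 12]

i=0 j=0: A[i]=10>B[j]=6 take 6, j++
i=0 j=1: A[i]=10<=B[j]=10 take 10, i++
i=1 j=1: A[i]=32>B[j]=10 take 10, j++
i=1 j=2: A[i]=32>B[j]=12 take 12, j++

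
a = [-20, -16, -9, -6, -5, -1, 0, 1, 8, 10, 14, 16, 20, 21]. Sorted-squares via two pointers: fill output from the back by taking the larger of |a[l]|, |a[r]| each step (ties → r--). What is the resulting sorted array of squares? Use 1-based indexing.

[1,14] |-20|<=|21| out[14]=441 → r--
[1,13] |-20|<=|20| out[13]=400 → r--
[1,12] |-20|>|16| out[12]=400 → l++
[2,12] |-16|<=|16| out[11]=256 → r--
[2,11] |-16|>|14| out[10]=256 → l++
[3,11] |-9|<=|14| out[9]=196 → r--
[3,10] |-9|<=|10| out[8]=100 → r--
[3,9] |-9|>|8| out[7]=81 → l++
[4,9] |-6|<=|8| out[6]=64 → r--
[4,8] |-6|>|1| out[5]=36 → l++
[5,8] |-5|>|1| out[4]=25 → l++
[6,8] |-1|<=|1| out[3]=1 → r--
[6,7] |-1|>|0| out[2]=1 → l++
[7,7] |0|<=|0| out[1]=0 → r--

[0, 1, 1, 25, 36, 64, 81, 100, 196, 256, 256, 400, 400, 441]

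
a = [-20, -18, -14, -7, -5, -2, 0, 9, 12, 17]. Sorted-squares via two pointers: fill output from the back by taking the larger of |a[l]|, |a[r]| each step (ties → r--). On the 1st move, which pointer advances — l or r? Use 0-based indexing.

l

l=0 r=9: |-20|>|17| out[9]=400, l++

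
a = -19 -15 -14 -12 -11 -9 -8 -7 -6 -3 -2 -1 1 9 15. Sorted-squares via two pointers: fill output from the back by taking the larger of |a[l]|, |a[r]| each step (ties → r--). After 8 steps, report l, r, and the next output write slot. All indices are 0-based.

l=0 r=14: |-19|>|15| out[14]=361, l++
l=1 r=14: |-15|<=|15| out[13]=225, r--
l=1 r=13: |-15|>|9| out[12]=225, l++
l=2 r=13: |-14|>|9| out[11]=196, l++
l=3 r=13: |-12|>|9| out[10]=144, l++
l=4 r=13: |-11|>|9| out[9]=121, l++
l=5 r=13: |-9|<=|9| out[8]=81, r--
l=5 r=12: |-9|>|1| out[7]=81, l++

l=6, r=12, next write slot=6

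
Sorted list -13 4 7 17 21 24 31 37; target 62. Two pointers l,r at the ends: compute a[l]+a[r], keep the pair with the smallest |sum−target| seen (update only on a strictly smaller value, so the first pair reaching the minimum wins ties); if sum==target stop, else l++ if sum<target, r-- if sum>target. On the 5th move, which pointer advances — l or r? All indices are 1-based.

l=1 r=8: -13+37=24 d=38 *, l++
l=2 r=8: 4+37=41 d=21 *, l++
l=3 r=8: 7+37=44 d=18 *, l++
l=4 r=8: 17+37=54 d=8 *, l++
l=5 r=8: 21+37=58 d=4 *, l++

l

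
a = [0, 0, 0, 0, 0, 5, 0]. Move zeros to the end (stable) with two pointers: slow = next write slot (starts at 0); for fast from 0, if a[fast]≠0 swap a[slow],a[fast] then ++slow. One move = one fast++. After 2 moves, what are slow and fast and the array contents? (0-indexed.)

slow=0, fast=2, a=[0, 0, 0, 0, 0, 5, 0]

slow=0 fast=0: a[fast]=0, fast++
slow=0 fast=1: a[fast]=0, fast++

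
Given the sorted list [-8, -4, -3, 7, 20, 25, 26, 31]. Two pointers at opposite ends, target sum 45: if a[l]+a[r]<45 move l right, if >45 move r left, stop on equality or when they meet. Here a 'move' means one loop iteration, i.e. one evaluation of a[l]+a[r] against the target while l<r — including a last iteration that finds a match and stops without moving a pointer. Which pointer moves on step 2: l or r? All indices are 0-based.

l=0 r=7: -8+31=23 <45, l++
l=1 r=7: -4+31=27 <45, l++

l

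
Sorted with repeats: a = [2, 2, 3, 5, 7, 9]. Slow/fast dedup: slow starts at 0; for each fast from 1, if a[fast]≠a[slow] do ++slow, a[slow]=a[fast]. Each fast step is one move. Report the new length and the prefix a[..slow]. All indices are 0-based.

length 5; prefix = [2, 3, 5, 7, 9]

slow=0 fast=1: a[fast]=2=a[slow] dup, fast++
slow=0 fast=2: a[fast]=3≠a[slow]=2 write a[1]=3, slow++,fast++
slow=1 fast=3: a[fast]=5≠a[slow]=3 write a[2]=5, slow++,fast++
slow=2 fast=4: a[fast]=7≠a[slow]=5 write a[3]=7, slow++,fast++
slow=3 fast=5: a[fast]=9≠a[slow]=7 write a[4]=9, slow++,fast++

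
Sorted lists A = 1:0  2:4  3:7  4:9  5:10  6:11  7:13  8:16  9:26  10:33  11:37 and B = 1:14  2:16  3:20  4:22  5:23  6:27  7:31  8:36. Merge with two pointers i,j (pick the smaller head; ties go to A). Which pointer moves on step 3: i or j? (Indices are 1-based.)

i

[i=1,j=1] A[i]=0<=B[j]=14 take 0 → i++
[i=2,j=1] A[i]=4<=B[j]=14 take 4 → i++
[i=3,j=1] A[i]=7<=B[j]=14 take 7 → i++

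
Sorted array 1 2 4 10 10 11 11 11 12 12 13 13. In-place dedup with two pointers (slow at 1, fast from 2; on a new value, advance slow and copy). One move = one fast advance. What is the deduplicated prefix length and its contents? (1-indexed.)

length 7; prefix = [1, 2, 4, 10, 11, 12, 13]

slow=1 fast=2: a[fast]=2≠a[slow]=1 write a[2]=2, slow++,fast++
slow=2 fast=3: a[fast]=4≠a[slow]=2 write a[3]=4, slow++,fast++
slow=3 fast=4: a[fast]=10≠a[slow]=4 write a[4]=10, slow++,fast++
slow=4 fast=5: a[fast]=10=a[slow] dup, fast++
slow=4 fast=6: a[fast]=11≠a[slow]=10 write a[5]=11, slow++,fast++
slow=5 fast=7: a[fast]=11=a[slow] dup, fast++
slow=5 fast=8: a[fast]=11=a[slow] dup, fast++
slow=5 fast=9: a[fast]=12≠a[slow]=11 write a[6]=12, slow++,fast++
slow=6 fast=10: a[fast]=12=a[slow] dup, fast++
slow=6 fast=11: a[fast]=13≠a[slow]=12 write a[7]=13, slow++,fast++
slow=7 fast=12: a[fast]=13=a[slow] dup, fast++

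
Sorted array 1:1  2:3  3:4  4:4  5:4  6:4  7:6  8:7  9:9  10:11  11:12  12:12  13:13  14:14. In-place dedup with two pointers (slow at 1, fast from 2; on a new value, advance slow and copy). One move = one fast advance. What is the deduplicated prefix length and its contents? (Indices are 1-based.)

length 10; prefix = [1, 3, 4, 6, 7, 9, 11, 12, 13, 14]

slow=1 fast=2: a[fast]=3≠a[slow]=1 write a[2]=3, slow++,fast++
slow=2 fast=3: a[fast]=4≠a[slow]=3 write a[3]=4, slow++,fast++
slow=3 fast=4: a[fast]=4=a[slow] dup, fast++
slow=3 fast=5: a[fast]=4=a[slow] dup, fast++
slow=3 fast=6: a[fast]=4=a[slow] dup, fast++
slow=3 fast=7: a[fast]=6≠a[slow]=4 write a[4]=6, slow++,fast++
slow=4 fast=8: a[fast]=7≠a[slow]=6 write a[5]=7, slow++,fast++
slow=5 fast=9: a[fast]=9≠a[slow]=7 write a[6]=9, slow++,fast++
slow=6 fast=10: a[fast]=11≠a[slow]=9 write a[7]=11, slow++,fast++
slow=7 fast=11: a[fast]=12≠a[slow]=11 write a[8]=12, slow++,fast++
slow=8 fast=12: a[fast]=12=a[slow] dup, fast++
slow=8 fast=13: a[fast]=13≠a[slow]=12 write a[9]=13, slow++,fast++
slow=9 fast=14: a[fast]=14≠a[slow]=13 write a[10]=14, slow++,fast++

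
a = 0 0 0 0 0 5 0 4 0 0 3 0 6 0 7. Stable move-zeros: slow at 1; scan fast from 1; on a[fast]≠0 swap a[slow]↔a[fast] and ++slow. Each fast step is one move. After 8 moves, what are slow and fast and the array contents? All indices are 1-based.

slow=1 fast=1: a[fast]=0, fast++
slow=1 fast=2: a[fast]=0, fast++
slow=1 fast=3: a[fast]=0, fast++
slow=1 fast=4: a[fast]=0, fast++
slow=1 fast=5: a[fast]=0, fast++
slow=1 fast=6: a[fast]=5≠0 swap→a[1]=5, slow++,fast++
slow=2 fast=7: a[fast]=0, fast++
slow=2 fast=8: a[fast]=4≠0 swap→a[2]=4, slow++,fast++

slow=3, fast=9, a=[5, 4, 0, 0, 0, 0, 0, 0, 0, 0, 3, 0, 6, 0, 7]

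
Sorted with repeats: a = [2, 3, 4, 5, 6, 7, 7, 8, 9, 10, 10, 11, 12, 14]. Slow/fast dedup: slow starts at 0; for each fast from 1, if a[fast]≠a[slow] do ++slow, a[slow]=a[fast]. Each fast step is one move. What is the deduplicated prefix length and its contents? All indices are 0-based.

(s=0,f=1) a[fast]=3≠a[slow]=2 write a[1]=3 → slow++,fast++
(s=1,f=2) a[fast]=4≠a[slow]=3 write a[2]=4 → slow++,fast++
(s=2,f=3) a[fast]=5≠a[slow]=4 write a[3]=5 → slow++,fast++
(s=3,f=4) a[fast]=6≠a[slow]=5 write a[4]=6 → slow++,fast++
(s=4,f=5) a[fast]=7≠a[slow]=6 write a[5]=7 → slow++,fast++
(s=5,f=6) a[fast]=7=a[slow] dup → fast++
(s=5,f=7) a[fast]=8≠a[slow]=7 write a[6]=8 → slow++,fast++
(s=6,f=8) a[fast]=9≠a[slow]=8 write a[7]=9 → slow++,fast++
(s=7,f=9) a[fast]=10≠a[slow]=9 write a[8]=10 → slow++,fast++
(s=8,f=10) a[fast]=10=a[slow] dup → fast++
(s=8,f=11) a[fast]=11≠a[slow]=10 write a[9]=11 → slow++,fast++
(s=9,f=12) a[fast]=12≠a[slow]=11 write a[10]=12 → slow++,fast++
(s=10,f=13) a[fast]=14≠a[slow]=12 write a[11]=14 → slow++,fast++

length 12; prefix = [2, 3, 4, 5, 6, 7, 8, 9, 10, 11, 12, 14]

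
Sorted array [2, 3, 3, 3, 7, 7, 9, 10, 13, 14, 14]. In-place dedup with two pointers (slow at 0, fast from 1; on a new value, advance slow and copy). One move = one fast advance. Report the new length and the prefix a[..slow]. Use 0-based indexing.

length 7; prefix = [2, 3, 7, 9, 10, 13, 14]

(s=0,f=1) a[fast]=3≠a[slow]=2 write a[1]=3 → slow++,fast++
(s=1,f=2) a[fast]=3=a[slow] dup → fast++
(s=1,f=3) a[fast]=3=a[slow] dup → fast++
(s=1,f=4) a[fast]=7≠a[slow]=3 write a[2]=7 → slow++,fast++
(s=2,f=5) a[fast]=7=a[slow] dup → fast++
(s=2,f=6) a[fast]=9≠a[slow]=7 write a[3]=9 → slow++,fast++
(s=3,f=7) a[fast]=10≠a[slow]=9 write a[4]=10 → slow++,fast++
(s=4,f=8) a[fast]=13≠a[slow]=10 write a[5]=13 → slow++,fast++
(s=5,f=9) a[fast]=14≠a[slow]=13 write a[6]=14 → slow++,fast++
(s=6,f=10) a[fast]=14=a[slow] dup → fast++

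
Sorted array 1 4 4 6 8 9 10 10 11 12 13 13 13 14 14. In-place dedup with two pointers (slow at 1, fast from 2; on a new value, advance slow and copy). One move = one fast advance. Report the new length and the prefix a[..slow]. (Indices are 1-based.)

length 10; prefix = [1, 4, 6, 8, 9, 10, 11, 12, 13, 14]

(s=1,f=2) a[fast]=4≠a[slow]=1 write a[2]=4 → slow++,fast++
(s=2,f=3) a[fast]=4=a[slow] dup → fast++
(s=2,f=4) a[fast]=6≠a[slow]=4 write a[3]=6 → slow++,fast++
(s=3,f=5) a[fast]=8≠a[slow]=6 write a[4]=8 → slow++,fast++
(s=4,f=6) a[fast]=9≠a[slow]=8 write a[5]=9 → slow++,fast++
(s=5,f=7) a[fast]=10≠a[slow]=9 write a[6]=10 → slow++,fast++
(s=6,f=8) a[fast]=10=a[slow] dup → fast++
(s=6,f=9) a[fast]=11≠a[slow]=10 write a[7]=11 → slow++,fast++
(s=7,f=10) a[fast]=12≠a[slow]=11 write a[8]=12 → slow++,fast++
(s=8,f=11) a[fast]=13≠a[slow]=12 write a[9]=13 → slow++,fast++
(s=9,f=12) a[fast]=13=a[slow] dup → fast++
(s=9,f=13) a[fast]=13=a[slow] dup → fast++
(s=9,f=14) a[fast]=14≠a[slow]=13 write a[10]=14 → slow++,fast++
(s=10,f=15) a[fast]=14=a[slow] dup → fast++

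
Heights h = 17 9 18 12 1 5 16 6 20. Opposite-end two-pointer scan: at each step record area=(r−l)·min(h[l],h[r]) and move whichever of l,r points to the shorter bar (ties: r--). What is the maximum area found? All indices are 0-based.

max area = 136

l=0 r=8: min(17,20)*8=136 best=136 *, l++
l=1 r=8: min(9,20)*7=63 best=136, l++
l=2 r=8: min(18,20)*6=108 best=136, l++
l=3 r=8: min(12,20)*5=60 best=136, l++
l=4 r=8: min(1,20)*4=4 best=136, l++
l=5 r=8: min(5,20)*3=15 best=136, l++
l=6 r=8: min(16,20)*2=32 best=136, l++
l=7 r=8: min(6,20)*1=6 best=136, l++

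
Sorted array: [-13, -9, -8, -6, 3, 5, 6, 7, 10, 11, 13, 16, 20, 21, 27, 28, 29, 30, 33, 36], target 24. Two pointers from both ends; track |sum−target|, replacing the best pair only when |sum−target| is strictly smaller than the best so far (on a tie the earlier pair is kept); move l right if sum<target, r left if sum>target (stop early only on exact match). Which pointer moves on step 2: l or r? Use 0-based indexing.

[0,19] -13+36=23 d=1 * → l++
[1,19] -9+36=27 d=3 → r--

r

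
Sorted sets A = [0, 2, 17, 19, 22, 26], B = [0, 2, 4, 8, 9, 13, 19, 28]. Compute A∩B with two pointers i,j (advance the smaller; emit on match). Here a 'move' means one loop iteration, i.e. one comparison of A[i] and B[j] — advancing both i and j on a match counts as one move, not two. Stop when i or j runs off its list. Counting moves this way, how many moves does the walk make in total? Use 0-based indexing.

10 moves

i=0 j=0: 0==0 emit, i++,j++
i=1 j=1: 2==2 emit, i++,j++
i=2 j=2: 17>4, j++
i=2 j=3: 17>8, j++
i=2 j=4: 17>9, j++
i=2 j=5: 17>13, j++
i=2 j=6: 17<19, i++
i=3 j=6: 19==19 emit, i++,j++
i=4 j=7: 22<28, i++
i=5 j=7: 26<28, i++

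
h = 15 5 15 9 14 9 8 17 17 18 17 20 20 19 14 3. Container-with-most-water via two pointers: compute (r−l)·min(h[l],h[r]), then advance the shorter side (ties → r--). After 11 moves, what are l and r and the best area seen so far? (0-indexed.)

l=9, r=13, best area=196

l=0 r=15: min(15,3)*15=45 best=45 *, r--
l=0 r=14: min(15,14)*14=196 best=196 *, r--
l=0 r=13: min(15,19)*13=195 best=196, l++
l=1 r=13: min(5,19)*12=60 best=196, l++
l=2 r=13: min(15,19)*11=165 best=196, l++
l=3 r=13: min(9,19)*10=90 best=196, l++
l=4 r=13: min(14,19)*9=126 best=196, l++
l=5 r=13: min(9,19)*8=72 best=196, l++
l=6 r=13: min(8,19)*7=56 best=196, l++
l=7 r=13: min(17,19)*6=102 best=196, l++
l=8 r=13: min(17,19)*5=85 best=196, l++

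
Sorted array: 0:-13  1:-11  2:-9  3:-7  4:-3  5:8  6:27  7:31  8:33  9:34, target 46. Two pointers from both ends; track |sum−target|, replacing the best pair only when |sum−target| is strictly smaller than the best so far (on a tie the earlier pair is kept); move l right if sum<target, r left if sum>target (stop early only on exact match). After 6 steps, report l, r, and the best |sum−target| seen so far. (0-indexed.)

l=6, r=9, best |Δ|=4

l=0 r=9: -13+34=21 d=25 *, l++
l=1 r=9: -11+34=23 d=23 *, l++
l=2 r=9: -9+34=25 d=21 *, l++
l=3 r=9: -7+34=27 d=19 *, l++
l=4 r=9: -3+34=31 d=15 *, l++
l=5 r=9: 8+34=42 d=4 *, l++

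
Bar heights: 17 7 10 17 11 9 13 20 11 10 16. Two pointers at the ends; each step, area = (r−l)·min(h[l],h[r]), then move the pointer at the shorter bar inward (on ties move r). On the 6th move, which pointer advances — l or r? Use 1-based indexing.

l

l=1 r=11: min(17,16)*10=160 best=160 *, r--
l=1 r=10: min(17,10)*9=90 best=160, r--
l=1 r=9: min(17,11)*8=88 best=160, r--
l=1 r=8: min(17,20)*7=119 best=160, l++
l=2 r=8: min(7,20)*6=42 best=160, l++
l=3 r=8: min(10,20)*5=50 best=160, l++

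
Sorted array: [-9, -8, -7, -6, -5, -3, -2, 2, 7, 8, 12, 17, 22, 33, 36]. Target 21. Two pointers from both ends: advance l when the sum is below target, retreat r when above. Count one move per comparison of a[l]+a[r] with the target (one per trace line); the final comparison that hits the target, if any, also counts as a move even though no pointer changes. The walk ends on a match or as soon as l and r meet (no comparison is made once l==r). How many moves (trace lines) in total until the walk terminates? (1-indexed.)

l=1 r=15: -9+36=27 >21, r--
l=1 r=14: -9+33=24 >21, r--
l=1 r=13: -9+22=13 <21, l++
l=2 r=13: -8+22=14 <21, l++
l=3 r=13: -7+22=15 <21, l++
l=4 r=13: -6+22=16 <21, l++
l=5 r=13: -5+22=17 <21, l++
l=6 r=13: -3+22=19 <21, l++
l=7 r=13: -2+22=20 <21, l++
l=8 r=13: 2+22=24 >21, r--
l=8 r=12: 2+17=19 <21, l++
l=9 r=12: 7+17=24 >21, r--
l=9 r=11: 7+12=19 <21, l++
l=10 r=11: 8+12=20 <21, l++

14 moves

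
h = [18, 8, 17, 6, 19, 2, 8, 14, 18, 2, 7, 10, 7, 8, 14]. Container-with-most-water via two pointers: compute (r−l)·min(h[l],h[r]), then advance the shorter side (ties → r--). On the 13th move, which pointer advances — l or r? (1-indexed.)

l

[1,15] min(18,14)*14=196 best=196 * → r--
[1,14] min(18,8)*13=104 best=196 → r--
[1,13] min(18,7)*12=84 best=196 → r--
[1,12] min(18,10)*11=110 best=196 → r--
[1,11] min(18,7)*10=70 best=196 → r--
[1,10] min(18,2)*9=18 best=196 → r--
[1,9] min(18,18)*8=144 best=196 → r--
[1,8] min(18,14)*7=98 best=196 → r--
[1,7] min(18,8)*6=48 best=196 → r--
[1,6] min(18,2)*5=10 best=196 → r--
[1,5] min(18,19)*4=72 best=196 → l++
[2,5] min(8,19)*3=24 best=196 → l++
[3,5] min(17,19)*2=34 best=196 → l++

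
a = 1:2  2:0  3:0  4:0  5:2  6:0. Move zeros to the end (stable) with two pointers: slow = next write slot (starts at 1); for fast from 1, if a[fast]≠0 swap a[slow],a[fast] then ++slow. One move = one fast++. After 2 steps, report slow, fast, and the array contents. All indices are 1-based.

slow=1 fast=1: a[fast]=2≠0 swap→a[1]=2, slow++,fast++
slow=2 fast=2: a[fast]=0, fast++

slow=2, fast=3, a=[2, 0, 0, 0, 2, 0]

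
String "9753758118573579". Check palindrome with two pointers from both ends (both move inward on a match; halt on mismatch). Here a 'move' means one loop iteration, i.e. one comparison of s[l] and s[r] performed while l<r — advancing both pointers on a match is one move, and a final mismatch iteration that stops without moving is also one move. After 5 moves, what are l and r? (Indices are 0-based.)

l=5, r=10

l=0 r=15: '9'=='9', l++,r--
l=1 r=14: '7'=='7', l++,r--
l=2 r=13: '5'=='5', l++,r--
l=3 r=12: '3'=='3', l++,r--
l=4 r=11: '7'=='7', l++,r--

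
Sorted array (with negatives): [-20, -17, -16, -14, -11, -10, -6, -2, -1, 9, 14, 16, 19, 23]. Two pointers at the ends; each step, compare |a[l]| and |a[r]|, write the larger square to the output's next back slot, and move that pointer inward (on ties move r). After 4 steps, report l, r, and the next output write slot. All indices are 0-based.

[0,13] |-20|<=|23| out[13]=529 → r--
[0,12] |-20|>|19| out[12]=400 → l++
[1,12] |-17|<=|19| out[11]=361 → r--
[1,11] |-17|>|16| out[10]=289 → l++

l=2, r=11, next write slot=9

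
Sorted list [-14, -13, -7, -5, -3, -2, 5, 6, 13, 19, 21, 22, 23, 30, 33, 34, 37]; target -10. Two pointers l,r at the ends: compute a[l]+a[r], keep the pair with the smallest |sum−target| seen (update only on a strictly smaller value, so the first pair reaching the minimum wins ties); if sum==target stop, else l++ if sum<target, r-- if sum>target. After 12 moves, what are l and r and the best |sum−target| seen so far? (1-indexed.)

l=2, r=6, best |Δ|=1

[1,17] -14+37=23 d=33 * → r--
[1,16] -14+34=20 d=30 * → r--
[1,15] -14+33=19 d=29 * → r--
[1,14] -14+30=16 d=26 * → r--
[1,13] -14+23=9 d=19 * → r--
[1,12] -14+22=8 d=18 * → r--
[1,11] -14+21=7 d=17 * → r--
[1,10] -14+19=5 d=15 * → r--
[1,9] -14+13=-1 d=9 * → r--
[1,8] -14+6=-8 d=2 * → r--
[1,7] -14+5=-9 d=1 * → r--
[1,6] -14+-2=-16 d=6 → l++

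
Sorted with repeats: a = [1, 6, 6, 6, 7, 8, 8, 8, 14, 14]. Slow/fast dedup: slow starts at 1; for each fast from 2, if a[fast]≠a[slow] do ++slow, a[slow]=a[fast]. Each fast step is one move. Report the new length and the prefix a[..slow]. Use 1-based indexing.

(s=1,f=2) a[fast]=6≠a[slow]=1 write a[2]=6 → slow++,fast++
(s=2,f=3) a[fast]=6=a[slow] dup → fast++
(s=2,f=4) a[fast]=6=a[slow] dup → fast++
(s=2,f=5) a[fast]=7≠a[slow]=6 write a[3]=7 → slow++,fast++
(s=3,f=6) a[fast]=8≠a[slow]=7 write a[4]=8 → slow++,fast++
(s=4,f=7) a[fast]=8=a[slow] dup → fast++
(s=4,f=8) a[fast]=8=a[slow] dup → fast++
(s=4,f=9) a[fast]=14≠a[slow]=8 write a[5]=14 → slow++,fast++
(s=5,f=10) a[fast]=14=a[slow] dup → fast++

length 5; prefix = [1, 6, 7, 8, 14]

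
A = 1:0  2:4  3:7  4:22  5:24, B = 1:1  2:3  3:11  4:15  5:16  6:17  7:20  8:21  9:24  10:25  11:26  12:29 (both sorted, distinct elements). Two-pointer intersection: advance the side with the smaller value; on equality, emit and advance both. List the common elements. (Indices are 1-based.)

intersection = [24]

i=1 j=1: 0<1, i++
i=2 j=1: 4>1, j++
i=2 j=2: 4>3, j++
i=2 j=3: 4<11, i++
i=3 j=3: 7<11, i++
i=4 j=3: 22>11, j++
i=4 j=4: 22>15, j++
i=4 j=5: 22>16, j++
i=4 j=6: 22>17, j++
i=4 j=7: 22>20, j++
i=4 j=8: 22>21, j++
i=4 j=9: 22<24, i++
i=5 j=9: 24==24 emit, i++,j++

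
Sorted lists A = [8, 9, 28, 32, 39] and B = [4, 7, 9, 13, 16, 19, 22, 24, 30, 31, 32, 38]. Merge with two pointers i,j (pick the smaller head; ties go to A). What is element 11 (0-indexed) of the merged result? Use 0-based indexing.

[i=0,j=0] A[i]=8>B[j]=4 take 4 → j++
[i=0,j=1] A[i]=8>B[j]=7 take 7 → j++
[i=0,j=2] A[i]=8<=B[j]=9 take 8 → i++
[i=1,j=2] A[i]=9<=B[j]=9 take 9 → i++
[i=2,j=2] A[i]=28>B[j]=9 take 9 → j++
[i=2,j=3] A[i]=28>B[j]=13 take 13 → j++
[i=2,j=4] A[i]=28>B[j]=16 take 16 → j++
[i=2,j=5] A[i]=28>B[j]=19 take 19 → j++
[i=2,j=6] A[i]=28>B[j]=22 take 22 → j++
[i=2,j=7] A[i]=28>B[j]=24 take 24 → j++
[i=2,j=8] A[i]=28<=B[j]=30 take 28 → i++
[i=3,j=8] A[i]=32>B[j]=30 take 30 → j++
[i=3,j=9] A[i]=32>B[j]=31 take 31 → j++
[i=3,j=10] A[i]=32<=B[j]=32 take 32 → i++
[i=4,j=10] A[i]=39>B[j]=32 take 32 → j++
[i=4,j=11] A[i]=39>B[j]=38 take 38 → j++
[i=4,j=12] B done, take A[i]=39 → i++

merged[11] = 30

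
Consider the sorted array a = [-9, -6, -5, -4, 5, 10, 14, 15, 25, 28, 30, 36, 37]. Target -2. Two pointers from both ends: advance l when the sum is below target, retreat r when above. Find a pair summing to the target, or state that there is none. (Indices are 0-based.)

no pair

[0,12] -9+37=28 >-2 → r--
[0,11] -9+36=27 >-2 → r--
[0,10] -9+30=21 >-2 → r--
[0,9] -9+28=19 >-2 → r--
[0,8] -9+25=16 >-2 → r--
[0,7] -9+15=6 >-2 → r--
[0,6] -9+14=5 >-2 → r--
[0,5] -9+10=1 >-2 → r--
[0,4] -9+5=-4 <-2 → l++
[1,4] -6+5=-1 >-2 → r--
[1,3] -6+-4=-10 <-2 → l++
[2,3] -5+-4=-9 <-2 → l++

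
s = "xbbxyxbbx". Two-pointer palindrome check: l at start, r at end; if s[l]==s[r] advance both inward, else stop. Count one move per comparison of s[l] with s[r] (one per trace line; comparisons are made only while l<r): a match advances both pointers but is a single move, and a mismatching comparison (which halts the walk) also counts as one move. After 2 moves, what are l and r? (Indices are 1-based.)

l=3, r=7

[1,9] 'x'=='x' → l++,r--
[2,8] 'b'=='b' → l++,r--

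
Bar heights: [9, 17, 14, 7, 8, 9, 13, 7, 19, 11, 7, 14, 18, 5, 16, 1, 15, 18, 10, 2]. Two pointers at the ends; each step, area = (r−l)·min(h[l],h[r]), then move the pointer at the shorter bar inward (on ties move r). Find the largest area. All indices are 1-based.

max area = 272

[1,20] min(9,2)*19=38 best=38 * → r--
[1,19] min(9,10)*18=162 best=162 * → l++
[2,19] min(17,10)*17=170 best=170 * → r--
[2,18] min(17,18)*16=272 best=272 * → l++
[3,18] min(14,18)*15=210 best=272 → l++
[4,18] min(7,18)*14=98 best=272 → l++
[5,18] min(8,18)*13=104 best=272 → l++
[6,18] min(9,18)*12=108 best=272 → l++
[7,18] min(13,18)*11=143 best=272 → l++
[8,18] min(7,18)*10=70 best=272 → l++
[9,18] min(19,18)*9=162 best=272 → r--
[9,17] min(19,15)*8=120 best=272 → r--
[9,16] min(19,1)*7=7 best=272 → r--
[9,15] min(19,16)*6=96 best=272 → r--
[9,14] min(19,5)*5=25 best=272 → r--
[9,13] min(19,18)*4=72 best=272 → r--
[9,12] min(19,14)*3=42 best=272 → r--
[9,11] min(19,7)*2=14 best=272 → r--
[9,10] min(19,11)*1=11 best=272 → r--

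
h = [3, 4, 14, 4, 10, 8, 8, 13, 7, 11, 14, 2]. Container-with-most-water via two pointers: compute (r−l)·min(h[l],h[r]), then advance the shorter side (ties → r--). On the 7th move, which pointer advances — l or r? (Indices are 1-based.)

l=1 r=12: min(3,2)*11=22 best=22 *, r--
l=1 r=11: min(3,14)*10=30 best=30 *, l++
l=2 r=11: min(4,14)*9=36 best=36 *, l++
l=3 r=11: min(14,14)*8=112 best=112 *, r--
l=3 r=10: min(14,11)*7=77 best=112, r--
l=3 r=9: min(14,7)*6=42 best=112, r--
l=3 r=8: min(14,13)*5=65 best=112, r--

r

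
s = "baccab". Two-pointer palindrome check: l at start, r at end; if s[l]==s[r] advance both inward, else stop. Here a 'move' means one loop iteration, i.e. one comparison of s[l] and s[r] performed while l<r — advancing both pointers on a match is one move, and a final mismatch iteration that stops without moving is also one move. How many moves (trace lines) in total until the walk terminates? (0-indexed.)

3 moves

[0,5] 'b'=='b' → l++,r--
[1,4] 'a'=='a' → l++,r--
[2,3] 'c'=='c' → l++,r--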